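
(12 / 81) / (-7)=-4 / 189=-0.02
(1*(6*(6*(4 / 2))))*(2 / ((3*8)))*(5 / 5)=6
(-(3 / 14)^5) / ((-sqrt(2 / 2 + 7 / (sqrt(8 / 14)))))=243 * sqrt(2) / (537824 * sqrt(2 + 7 * sqrt(7)))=0.00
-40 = -40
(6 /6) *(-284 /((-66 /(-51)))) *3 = -7242 /11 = -658.36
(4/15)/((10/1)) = 2/75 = 0.03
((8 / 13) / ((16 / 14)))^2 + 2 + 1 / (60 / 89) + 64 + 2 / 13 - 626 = -558.07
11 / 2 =5.50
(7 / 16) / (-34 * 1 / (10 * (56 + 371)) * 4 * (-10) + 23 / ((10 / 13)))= 14945 / 1032264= 0.01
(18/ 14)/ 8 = 9/ 56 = 0.16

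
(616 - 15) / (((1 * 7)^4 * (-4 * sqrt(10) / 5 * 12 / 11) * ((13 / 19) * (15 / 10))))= -125609 * sqrt(10) / 4494672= -0.09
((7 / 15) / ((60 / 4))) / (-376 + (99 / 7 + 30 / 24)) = -196 / 2271825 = -0.00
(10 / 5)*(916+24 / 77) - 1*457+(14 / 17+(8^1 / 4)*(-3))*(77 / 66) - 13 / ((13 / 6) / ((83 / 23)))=121746565 / 90321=1347.93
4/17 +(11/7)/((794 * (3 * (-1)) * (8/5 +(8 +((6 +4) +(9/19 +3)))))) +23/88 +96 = 659529303269/6834739296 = 96.50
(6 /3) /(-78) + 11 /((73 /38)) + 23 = 81710 /2847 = 28.70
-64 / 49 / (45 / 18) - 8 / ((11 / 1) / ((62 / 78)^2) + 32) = -7961384 / 11633335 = -0.68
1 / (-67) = -1 / 67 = -0.01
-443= -443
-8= -8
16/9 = 1.78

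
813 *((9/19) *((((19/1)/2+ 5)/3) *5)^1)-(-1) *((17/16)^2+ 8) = 45312243/4864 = 9315.84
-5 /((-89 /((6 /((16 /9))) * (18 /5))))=243 /356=0.68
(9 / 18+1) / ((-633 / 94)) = -47 / 211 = -0.22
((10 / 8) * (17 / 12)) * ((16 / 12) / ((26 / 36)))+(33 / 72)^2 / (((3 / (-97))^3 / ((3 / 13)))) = -110213113 / 67392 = -1635.40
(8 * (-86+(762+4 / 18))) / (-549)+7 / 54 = -96095 / 9882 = -9.72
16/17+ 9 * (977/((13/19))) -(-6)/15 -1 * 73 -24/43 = 607198496/47515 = 12779.09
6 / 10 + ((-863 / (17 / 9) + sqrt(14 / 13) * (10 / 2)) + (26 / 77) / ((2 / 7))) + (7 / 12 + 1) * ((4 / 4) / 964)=-4922386027 / 10816080 + 5 * sqrt(182) / 13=-449.91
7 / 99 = 0.07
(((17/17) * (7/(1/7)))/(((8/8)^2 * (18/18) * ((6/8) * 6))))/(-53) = -98/477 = -0.21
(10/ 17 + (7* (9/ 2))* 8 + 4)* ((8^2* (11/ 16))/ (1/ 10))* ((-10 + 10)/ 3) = 0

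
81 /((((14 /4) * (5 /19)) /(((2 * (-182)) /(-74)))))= 80028 /185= 432.58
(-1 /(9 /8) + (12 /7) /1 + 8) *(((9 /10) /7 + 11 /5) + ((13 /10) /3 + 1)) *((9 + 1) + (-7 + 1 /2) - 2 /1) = 21962 /441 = 49.80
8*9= 72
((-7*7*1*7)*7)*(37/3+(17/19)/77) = -18584426/627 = -29640.23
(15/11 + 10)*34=4250/11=386.36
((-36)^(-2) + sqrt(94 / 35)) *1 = 1 / 1296 + sqrt(3290) / 35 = 1.64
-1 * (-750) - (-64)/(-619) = 464186/619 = 749.90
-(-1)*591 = 591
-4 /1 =-4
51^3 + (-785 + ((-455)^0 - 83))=131784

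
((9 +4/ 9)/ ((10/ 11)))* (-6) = -187/ 3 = -62.33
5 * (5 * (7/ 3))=175/ 3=58.33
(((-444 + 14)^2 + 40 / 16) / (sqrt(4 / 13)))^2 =1777824594325 / 16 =111114037145.31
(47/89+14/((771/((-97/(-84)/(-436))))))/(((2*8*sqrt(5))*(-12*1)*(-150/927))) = 9763097977*sqrt(5)/2872116864000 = 0.01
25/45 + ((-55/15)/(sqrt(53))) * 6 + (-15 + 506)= 4424/9 - 22 * sqrt(53)/53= 488.53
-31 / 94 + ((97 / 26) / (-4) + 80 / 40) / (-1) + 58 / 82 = -138237 / 200408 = -0.69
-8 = -8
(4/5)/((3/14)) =56/15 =3.73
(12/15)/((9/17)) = 1.51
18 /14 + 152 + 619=5406 /7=772.29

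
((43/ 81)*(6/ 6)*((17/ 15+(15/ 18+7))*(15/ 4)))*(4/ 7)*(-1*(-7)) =11567/ 162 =71.40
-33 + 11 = -22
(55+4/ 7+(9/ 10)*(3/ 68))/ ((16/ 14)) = 264709/ 5440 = 48.66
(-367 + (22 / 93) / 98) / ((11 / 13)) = -21741304 / 50127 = -433.72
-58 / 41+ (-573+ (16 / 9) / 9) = -1906975 / 3321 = -574.22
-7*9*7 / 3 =-147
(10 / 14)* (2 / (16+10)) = 5 / 91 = 0.05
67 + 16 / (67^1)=4505 / 67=67.24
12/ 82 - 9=-363/ 41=-8.85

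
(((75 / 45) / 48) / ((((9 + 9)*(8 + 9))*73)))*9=5 / 357408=0.00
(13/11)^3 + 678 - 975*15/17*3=-43019170/22627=-1901.23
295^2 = 87025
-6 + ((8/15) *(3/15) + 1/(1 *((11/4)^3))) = -5.85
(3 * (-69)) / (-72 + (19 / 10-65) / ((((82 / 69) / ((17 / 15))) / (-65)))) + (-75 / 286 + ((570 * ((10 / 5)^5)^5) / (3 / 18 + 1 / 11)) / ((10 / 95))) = 10797892085132951329785 / 15307195046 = 705412850145.57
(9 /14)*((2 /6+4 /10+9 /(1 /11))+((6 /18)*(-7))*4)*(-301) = -87462 /5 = -17492.40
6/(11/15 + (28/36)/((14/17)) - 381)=-540/34139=-0.02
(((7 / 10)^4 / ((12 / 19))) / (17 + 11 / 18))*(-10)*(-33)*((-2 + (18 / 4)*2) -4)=13548843 / 634000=21.37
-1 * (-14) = 14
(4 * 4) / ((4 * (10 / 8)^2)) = 64 / 25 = 2.56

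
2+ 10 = 12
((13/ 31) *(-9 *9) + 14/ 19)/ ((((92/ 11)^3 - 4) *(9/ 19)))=-26051663/ 215768556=-0.12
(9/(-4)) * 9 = -81/4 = -20.25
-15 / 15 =-1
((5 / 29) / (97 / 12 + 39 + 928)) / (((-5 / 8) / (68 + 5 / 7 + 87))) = -104640 / 2375303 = -0.04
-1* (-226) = 226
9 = 9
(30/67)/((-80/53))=-159/536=-0.30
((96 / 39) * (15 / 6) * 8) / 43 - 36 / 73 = 26596 / 40807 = 0.65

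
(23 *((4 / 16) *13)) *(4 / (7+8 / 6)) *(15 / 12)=897 / 20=44.85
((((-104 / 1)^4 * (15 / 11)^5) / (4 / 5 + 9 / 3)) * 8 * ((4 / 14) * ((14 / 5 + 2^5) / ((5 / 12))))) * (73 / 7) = 288988045966.09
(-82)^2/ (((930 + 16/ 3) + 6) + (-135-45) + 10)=10086/ 1157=8.72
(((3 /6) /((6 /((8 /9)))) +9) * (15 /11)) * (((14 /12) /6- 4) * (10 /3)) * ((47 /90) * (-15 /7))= 5634125 /32076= 175.65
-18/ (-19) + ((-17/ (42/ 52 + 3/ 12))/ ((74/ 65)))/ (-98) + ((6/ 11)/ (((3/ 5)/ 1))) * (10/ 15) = 1929623/ 1136751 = 1.70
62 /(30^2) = 31 /450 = 0.07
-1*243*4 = -972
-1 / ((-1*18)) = 1 / 18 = 0.06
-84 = -84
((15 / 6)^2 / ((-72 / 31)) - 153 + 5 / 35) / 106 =-313585 / 213696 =-1.47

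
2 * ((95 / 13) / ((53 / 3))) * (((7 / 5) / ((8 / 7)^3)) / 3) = 45619 / 176384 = 0.26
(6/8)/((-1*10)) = -3/40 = -0.08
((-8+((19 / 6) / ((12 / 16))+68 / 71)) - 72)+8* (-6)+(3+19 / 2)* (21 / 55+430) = 73902241 / 14058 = 5256.95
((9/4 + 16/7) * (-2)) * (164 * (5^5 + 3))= -32574992/7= -4653570.29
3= 3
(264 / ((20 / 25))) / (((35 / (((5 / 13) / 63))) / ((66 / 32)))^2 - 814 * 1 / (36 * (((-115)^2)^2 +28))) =125708095337220 / 2943237277921085857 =0.00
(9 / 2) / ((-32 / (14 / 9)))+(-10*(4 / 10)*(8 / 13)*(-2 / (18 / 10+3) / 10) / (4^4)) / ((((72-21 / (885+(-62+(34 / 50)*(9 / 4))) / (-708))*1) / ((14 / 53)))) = -361991814023 / 1654830840624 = -0.22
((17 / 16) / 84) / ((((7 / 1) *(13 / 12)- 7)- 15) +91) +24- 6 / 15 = 12145589 / 514640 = 23.60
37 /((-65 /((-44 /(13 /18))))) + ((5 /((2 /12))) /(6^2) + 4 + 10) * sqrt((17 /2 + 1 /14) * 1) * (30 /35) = 29304 /845 + 178 * sqrt(105) /49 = 71.90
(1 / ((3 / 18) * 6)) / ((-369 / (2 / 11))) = -2 / 4059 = -0.00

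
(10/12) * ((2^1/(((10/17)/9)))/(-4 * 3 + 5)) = -51/14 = -3.64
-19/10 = -1.90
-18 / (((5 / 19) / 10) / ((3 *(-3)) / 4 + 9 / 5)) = 307.80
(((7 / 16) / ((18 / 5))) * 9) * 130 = 2275 / 16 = 142.19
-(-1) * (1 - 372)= -371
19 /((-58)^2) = 19 /3364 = 0.01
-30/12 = -5/2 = -2.50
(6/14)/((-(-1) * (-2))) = -3/14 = -0.21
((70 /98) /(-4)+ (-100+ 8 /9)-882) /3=-247285 /756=-327.10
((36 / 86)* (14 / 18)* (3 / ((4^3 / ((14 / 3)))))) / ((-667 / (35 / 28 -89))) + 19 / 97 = 36544399 / 178051648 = 0.21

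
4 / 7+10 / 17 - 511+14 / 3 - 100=-216047 / 357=-605.17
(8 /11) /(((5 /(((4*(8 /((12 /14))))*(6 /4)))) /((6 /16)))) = 168 /55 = 3.05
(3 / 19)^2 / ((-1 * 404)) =-9 / 145844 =-0.00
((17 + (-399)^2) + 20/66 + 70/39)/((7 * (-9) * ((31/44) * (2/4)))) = -182147792/25389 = -7174.28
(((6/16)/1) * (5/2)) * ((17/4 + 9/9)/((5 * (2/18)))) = 567/64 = 8.86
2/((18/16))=16/9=1.78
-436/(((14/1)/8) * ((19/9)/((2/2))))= -15696/133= -118.02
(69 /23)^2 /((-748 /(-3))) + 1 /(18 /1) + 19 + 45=431465 /6732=64.09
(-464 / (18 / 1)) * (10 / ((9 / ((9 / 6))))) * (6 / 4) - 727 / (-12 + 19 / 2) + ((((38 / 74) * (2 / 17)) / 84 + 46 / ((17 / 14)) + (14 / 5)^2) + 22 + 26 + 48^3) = 219755646989 / 1981350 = 110912.08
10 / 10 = 1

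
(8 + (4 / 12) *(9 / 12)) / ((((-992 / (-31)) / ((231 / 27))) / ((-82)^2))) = 1423807 / 96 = 14831.32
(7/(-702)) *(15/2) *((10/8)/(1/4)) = -175/468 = -0.37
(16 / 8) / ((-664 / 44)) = -11 / 83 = -0.13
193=193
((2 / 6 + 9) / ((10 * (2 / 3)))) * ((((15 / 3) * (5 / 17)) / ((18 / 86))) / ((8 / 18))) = 1505 / 68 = 22.13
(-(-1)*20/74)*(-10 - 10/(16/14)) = -375/74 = -5.07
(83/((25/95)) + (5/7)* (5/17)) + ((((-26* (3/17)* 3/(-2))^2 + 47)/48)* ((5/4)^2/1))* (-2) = 150252133/485520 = 309.47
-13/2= -6.50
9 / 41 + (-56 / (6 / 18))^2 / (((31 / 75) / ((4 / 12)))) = 28929879 / 1271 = 22761.51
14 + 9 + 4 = 27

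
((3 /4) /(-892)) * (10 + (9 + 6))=-75 /3568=-0.02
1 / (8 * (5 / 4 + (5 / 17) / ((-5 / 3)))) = 17 / 146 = 0.12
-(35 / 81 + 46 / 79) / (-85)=6491 / 543915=0.01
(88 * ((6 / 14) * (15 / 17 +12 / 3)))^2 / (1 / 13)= 6241764672 / 14161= 440771.46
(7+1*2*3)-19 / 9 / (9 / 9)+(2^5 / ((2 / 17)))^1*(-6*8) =-117406 / 9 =-13045.11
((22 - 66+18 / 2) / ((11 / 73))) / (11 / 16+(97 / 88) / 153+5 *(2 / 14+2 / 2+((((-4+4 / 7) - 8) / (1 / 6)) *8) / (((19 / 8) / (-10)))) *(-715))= 831867120 / 29588036907169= 0.00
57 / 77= 0.74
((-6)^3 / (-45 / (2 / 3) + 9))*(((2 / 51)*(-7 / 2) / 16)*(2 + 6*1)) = -56 / 221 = -0.25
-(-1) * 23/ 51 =23/ 51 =0.45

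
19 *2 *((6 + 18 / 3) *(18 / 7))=8208 / 7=1172.57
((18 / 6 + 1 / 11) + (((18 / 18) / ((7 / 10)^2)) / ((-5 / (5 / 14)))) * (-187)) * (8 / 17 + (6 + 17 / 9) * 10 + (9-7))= 2469.29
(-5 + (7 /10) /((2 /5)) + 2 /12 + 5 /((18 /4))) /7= -71 /252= -0.28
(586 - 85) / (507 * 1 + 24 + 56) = 501 / 587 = 0.85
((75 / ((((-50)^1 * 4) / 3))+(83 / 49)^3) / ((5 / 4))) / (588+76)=703091 / 156237872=0.00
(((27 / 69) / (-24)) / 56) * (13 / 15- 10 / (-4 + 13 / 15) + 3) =-311 / 151340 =-0.00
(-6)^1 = -6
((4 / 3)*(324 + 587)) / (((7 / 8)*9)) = 29152 / 189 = 154.24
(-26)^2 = 676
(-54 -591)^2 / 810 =9245 / 18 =513.61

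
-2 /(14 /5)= -5 /7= -0.71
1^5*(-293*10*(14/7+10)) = -35160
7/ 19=0.37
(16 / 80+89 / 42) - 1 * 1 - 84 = -17363 / 210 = -82.68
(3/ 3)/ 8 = 1/ 8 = 0.12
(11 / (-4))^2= 121 / 16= 7.56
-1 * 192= -192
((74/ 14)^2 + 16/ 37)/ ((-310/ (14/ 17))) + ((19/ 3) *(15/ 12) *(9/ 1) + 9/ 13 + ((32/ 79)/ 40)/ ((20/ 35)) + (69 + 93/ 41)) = 143.15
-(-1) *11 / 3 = 11 / 3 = 3.67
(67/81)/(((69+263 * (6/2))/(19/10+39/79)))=126697/54903420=0.00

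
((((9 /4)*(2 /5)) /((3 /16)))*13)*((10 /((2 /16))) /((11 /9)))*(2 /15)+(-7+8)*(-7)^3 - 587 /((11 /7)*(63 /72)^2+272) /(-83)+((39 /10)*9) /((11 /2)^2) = 35606443137 /175601855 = 202.77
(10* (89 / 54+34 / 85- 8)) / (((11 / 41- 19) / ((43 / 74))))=2833141 / 1534464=1.85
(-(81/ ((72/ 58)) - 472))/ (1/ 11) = 17897/ 4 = 4474.25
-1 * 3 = -3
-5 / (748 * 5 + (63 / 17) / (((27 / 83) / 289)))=-15 / 21097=-0.00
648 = 648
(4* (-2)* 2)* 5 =-80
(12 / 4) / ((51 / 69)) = 69 / 17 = 4.06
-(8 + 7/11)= -95/11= -8.64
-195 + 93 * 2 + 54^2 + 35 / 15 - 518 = 7174 / 3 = 2391.33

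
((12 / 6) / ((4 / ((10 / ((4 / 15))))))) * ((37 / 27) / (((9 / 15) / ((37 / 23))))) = 171125 / 2484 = 68.89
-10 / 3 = -3.33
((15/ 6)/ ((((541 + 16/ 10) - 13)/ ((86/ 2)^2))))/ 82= 46225/ 434272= 0.11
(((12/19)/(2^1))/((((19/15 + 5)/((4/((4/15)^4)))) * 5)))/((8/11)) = 5011875/457216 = 10.96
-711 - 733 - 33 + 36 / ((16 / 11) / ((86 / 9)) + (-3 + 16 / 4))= -1445.76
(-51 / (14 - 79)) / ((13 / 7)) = 357 / 845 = 0.42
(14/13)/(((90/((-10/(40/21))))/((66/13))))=-539/1690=-0.32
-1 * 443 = -443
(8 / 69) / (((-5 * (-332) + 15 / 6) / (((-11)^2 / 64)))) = 121 / 917700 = 0.00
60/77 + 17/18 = 2389/1386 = 1.72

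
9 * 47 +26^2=1099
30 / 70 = 0.43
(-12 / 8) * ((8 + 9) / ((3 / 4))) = -34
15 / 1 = 15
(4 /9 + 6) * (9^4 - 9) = 42224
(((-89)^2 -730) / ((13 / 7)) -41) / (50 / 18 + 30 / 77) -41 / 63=2173222901 / 1797705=1208.89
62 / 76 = 31 / 38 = 0.82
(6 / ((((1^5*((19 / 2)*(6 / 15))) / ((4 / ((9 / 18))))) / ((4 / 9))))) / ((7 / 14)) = 640 / 57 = 11.23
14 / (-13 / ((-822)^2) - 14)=-9459576 / 9459589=-1.00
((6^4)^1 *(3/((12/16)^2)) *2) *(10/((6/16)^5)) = 167772160/9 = 18641351.11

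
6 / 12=1 / 2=0.50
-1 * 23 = -23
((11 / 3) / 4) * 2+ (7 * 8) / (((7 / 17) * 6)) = 49 / 2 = 24.50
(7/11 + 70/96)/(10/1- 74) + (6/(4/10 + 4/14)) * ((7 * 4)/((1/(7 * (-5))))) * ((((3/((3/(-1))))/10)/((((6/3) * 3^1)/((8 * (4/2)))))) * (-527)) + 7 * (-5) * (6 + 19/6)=-40732680401/33792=-1205394.19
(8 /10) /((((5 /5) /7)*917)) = 4 /655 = 0.01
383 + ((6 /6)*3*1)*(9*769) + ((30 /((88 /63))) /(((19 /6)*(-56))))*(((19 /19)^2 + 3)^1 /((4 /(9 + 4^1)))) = 70706959 /3344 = 21144.43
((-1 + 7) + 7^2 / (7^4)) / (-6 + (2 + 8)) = 295 / 196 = 1.51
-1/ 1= -1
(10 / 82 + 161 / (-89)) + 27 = 92367 / 3649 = 25.31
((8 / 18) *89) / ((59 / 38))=13528 / 531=25.48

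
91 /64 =1.42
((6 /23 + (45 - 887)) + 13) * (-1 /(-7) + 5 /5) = -21784 /23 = -947.13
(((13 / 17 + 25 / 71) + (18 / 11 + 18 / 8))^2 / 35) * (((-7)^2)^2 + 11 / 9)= 76319975768161 / 44422239708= 1718.06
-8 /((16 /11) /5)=-55 /2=-27.50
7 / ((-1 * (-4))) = 7 / 4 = 1.75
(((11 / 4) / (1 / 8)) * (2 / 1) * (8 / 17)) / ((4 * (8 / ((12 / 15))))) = 44 / 85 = 0.52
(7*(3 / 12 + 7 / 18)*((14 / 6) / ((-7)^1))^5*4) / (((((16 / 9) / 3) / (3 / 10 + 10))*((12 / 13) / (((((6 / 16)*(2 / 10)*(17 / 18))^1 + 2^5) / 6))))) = -1659311563 / 223948800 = -7.41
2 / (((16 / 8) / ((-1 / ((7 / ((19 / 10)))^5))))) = -2476099 / 1680700000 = -0.00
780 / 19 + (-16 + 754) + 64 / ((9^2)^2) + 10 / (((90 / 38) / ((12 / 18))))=97468030 / 124659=781.88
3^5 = 243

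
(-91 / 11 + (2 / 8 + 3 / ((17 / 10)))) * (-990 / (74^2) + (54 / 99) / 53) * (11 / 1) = 1273966917 / 108545272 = 11.74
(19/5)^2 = 14.44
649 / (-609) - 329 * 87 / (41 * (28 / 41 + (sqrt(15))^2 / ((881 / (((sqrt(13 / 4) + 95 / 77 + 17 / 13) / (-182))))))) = -1023.92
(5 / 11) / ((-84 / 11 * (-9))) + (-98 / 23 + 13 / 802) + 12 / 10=-105915227 / 34862940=-3.04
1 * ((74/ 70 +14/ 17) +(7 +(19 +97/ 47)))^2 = 701235410404/ 782041225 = 896.67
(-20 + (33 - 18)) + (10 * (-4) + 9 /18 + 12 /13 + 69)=25.42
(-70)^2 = 4900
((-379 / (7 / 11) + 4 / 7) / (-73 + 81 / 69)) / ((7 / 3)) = 5865 / 1652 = 3.55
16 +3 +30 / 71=1379 / 71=19.42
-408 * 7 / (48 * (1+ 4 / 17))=-289 / 6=-48.17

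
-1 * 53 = -53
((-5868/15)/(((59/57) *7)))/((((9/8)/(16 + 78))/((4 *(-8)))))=298104832/2065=144360.69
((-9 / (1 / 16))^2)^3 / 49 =8916100448256 / 49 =181961233637.88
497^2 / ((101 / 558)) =137831022 / 101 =1364663.58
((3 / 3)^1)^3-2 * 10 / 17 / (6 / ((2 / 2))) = 41 / 51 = 0.80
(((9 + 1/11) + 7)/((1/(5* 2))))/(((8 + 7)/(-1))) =-118/11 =-10.73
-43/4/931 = -43/3724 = -0.01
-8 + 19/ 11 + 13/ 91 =-6.13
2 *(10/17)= 20/17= 1.18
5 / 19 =0.26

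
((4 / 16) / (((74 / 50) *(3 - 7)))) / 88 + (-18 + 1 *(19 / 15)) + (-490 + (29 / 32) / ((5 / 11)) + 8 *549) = 607532081 / 156288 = 3887.26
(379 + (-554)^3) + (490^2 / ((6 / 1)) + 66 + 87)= -509972746 / 3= -169990915.33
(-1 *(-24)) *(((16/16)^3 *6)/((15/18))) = 864/5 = 172.80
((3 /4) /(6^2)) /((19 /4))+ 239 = 54493 /228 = 239.00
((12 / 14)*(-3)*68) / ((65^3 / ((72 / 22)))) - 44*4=-3721762064 / 21146125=-176.00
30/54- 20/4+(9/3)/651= -8671/1953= -4.44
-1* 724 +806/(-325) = -18162/25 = -726.48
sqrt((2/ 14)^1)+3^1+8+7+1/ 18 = sqrt(7)/ 7+325/ 18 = 18.43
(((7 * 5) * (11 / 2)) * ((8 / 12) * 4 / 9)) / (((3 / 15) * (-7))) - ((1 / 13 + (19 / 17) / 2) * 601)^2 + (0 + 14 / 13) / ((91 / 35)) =-770274103907 / 5274828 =-146028.29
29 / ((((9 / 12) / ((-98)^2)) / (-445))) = -495758480 / 3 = -165252826.67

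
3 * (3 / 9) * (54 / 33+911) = 912.64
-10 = -10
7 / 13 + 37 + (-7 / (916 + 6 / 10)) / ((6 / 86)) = 37.43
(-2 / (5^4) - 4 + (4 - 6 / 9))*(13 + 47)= -40.19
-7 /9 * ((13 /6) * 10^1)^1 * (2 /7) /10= -13 /27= -0.48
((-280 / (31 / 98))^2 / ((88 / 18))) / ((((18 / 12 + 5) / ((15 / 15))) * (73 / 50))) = 169414560000 / 10031879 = 16887.62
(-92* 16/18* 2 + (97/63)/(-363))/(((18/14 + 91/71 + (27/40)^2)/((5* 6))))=-4249150064000/2617861257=-1623.14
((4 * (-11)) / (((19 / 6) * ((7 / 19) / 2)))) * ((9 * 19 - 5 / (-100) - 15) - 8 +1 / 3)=-391732 / 35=-11192.34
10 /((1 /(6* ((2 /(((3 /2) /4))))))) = 320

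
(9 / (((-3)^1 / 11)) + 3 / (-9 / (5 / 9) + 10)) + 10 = -728 / 31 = -23.48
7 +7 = 14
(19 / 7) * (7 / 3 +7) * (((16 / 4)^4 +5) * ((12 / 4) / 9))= 2204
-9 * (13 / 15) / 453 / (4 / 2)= -13 / 1510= -0.01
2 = 2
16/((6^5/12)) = 2/81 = 0.02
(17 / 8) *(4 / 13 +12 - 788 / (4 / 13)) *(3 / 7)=-1689783 / 728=-2321.13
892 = 892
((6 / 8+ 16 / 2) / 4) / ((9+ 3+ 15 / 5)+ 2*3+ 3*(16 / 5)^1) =175 / 2448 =0.07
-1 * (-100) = 100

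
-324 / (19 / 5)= -1620 / 19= -85.26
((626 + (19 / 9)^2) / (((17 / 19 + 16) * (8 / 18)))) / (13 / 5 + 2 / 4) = 4851365 / 179118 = 27.08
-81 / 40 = -2.02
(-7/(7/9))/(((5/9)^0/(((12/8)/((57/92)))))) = -414/19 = -21.79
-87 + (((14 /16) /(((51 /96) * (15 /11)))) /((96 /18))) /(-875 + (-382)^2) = -4290549343 /49316660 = -87.00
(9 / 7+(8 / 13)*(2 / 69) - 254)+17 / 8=-12586705 / 50232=-250.57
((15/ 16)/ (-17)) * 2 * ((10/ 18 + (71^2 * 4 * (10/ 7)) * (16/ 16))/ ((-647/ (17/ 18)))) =9073975/ 1956528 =4.64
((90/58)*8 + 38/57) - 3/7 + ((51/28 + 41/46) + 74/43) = 41162579/2409204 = 17.09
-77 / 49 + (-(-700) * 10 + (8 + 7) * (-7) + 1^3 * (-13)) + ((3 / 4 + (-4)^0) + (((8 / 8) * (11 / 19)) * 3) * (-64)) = 3602183 / 532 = 6771.02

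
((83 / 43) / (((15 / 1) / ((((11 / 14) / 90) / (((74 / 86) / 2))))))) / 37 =913 / 12937050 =0.00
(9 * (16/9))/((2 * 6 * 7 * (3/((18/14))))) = 4/49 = 0.08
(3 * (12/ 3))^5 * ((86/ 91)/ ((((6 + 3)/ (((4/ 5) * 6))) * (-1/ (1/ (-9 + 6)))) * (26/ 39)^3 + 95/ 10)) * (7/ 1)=128397312/ 871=147413.68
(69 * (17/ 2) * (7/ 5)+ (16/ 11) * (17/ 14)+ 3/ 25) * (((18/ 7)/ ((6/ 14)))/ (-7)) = -9505491/ 13475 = -705.42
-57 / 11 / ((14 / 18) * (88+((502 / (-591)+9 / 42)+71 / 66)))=-101061 / 1341556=-0.08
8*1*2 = 16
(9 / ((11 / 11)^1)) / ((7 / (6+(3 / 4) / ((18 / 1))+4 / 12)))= 459 / 56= 8.20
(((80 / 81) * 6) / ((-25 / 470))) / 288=-94 / 243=-0.39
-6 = -6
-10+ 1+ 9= 0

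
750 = 750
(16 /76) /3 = 4 /57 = 0.07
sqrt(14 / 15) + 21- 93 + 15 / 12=-283 / 4 + sqrt(210) / 15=-69.78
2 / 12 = 1 / 6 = 0.17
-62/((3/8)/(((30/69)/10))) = -496/69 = -7.19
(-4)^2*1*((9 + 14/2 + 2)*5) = 1440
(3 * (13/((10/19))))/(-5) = -741/50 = -14.82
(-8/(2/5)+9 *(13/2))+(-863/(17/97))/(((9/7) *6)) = -275317/459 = -599.82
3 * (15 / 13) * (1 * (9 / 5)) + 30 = 471 / 13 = 36.23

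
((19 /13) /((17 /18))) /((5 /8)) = 2736 /1105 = 2.48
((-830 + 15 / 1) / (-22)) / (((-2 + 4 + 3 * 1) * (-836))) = -163 / 18392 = -0.01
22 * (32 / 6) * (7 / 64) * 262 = 10087 / 3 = 3362.33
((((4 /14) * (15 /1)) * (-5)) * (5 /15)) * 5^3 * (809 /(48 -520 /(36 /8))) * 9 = 204778125 /2128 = 96230.32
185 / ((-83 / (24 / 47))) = -1.14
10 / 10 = 1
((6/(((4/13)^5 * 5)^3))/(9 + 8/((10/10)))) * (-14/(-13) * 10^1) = 82684904099685069/57042534400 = 1449530.69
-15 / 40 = -3 / 8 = -0.38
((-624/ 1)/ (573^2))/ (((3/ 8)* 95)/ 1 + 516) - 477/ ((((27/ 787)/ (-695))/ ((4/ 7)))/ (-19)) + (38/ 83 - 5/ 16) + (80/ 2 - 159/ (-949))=-447006441357092944333819/ 4260732256989936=-104913055.88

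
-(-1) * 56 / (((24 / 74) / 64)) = 33152 / 3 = 11050.67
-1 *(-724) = 724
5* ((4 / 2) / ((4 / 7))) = 35 / 2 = 17.50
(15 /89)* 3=45 /89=0.51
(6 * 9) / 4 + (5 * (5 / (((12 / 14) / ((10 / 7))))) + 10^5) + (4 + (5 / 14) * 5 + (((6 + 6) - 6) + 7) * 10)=2104010 / 21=100190.95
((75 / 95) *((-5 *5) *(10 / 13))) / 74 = -1875 / 9139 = -0.21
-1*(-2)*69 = 138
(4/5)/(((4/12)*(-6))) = -2/5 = -0.40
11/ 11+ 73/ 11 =84/ 11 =7.64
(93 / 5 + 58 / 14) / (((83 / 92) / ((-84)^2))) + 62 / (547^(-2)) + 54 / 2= 7772476631 / 415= 18728859.35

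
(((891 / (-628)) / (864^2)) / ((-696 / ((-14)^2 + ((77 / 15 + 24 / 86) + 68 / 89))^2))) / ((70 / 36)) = 0.00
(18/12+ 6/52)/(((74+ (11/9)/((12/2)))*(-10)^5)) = -567/2604550000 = -0.00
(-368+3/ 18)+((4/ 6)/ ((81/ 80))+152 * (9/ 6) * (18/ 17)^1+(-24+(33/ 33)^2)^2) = 3331543/ 8262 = 403.24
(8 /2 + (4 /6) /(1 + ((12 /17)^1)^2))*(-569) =-3285406 /1299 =-2529.18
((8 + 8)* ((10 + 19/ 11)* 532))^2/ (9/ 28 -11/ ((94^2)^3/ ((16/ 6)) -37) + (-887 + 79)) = -8733716111238468230135808/ 707913756246922753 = -12337260.06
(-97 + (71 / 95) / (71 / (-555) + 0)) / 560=-977 / 5320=-0.18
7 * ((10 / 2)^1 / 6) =35 / 6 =5.83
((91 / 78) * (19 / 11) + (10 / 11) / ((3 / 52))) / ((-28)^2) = 391 / 17248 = 0.02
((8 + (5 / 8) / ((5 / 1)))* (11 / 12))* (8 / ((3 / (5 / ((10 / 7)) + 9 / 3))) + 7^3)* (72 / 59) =772915 / 236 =3275.06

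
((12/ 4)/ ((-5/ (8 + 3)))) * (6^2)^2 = -8553.60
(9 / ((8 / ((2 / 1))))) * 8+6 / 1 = 24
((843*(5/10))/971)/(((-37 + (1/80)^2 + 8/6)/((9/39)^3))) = -777600/5198820419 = -0.00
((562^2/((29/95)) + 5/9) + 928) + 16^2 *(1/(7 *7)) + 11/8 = 105953952623/102312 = 1035596.53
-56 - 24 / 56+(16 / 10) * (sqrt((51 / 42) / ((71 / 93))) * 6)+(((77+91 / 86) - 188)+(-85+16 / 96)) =-226837 / 903+24 * sqrt(1571514) / 2485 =-239.10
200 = 200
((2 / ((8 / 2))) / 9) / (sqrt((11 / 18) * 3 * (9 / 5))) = sqrt(330) / 594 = 0.03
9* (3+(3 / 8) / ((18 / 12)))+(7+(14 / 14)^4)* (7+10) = 661 / 4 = 165.25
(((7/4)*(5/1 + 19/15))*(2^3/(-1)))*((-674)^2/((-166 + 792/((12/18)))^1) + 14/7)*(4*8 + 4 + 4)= -343152640/219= -1566907.03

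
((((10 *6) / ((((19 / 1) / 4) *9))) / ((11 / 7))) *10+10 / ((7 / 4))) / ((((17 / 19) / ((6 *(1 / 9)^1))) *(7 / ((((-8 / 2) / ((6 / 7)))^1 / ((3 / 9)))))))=-257120 / 11781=-21.82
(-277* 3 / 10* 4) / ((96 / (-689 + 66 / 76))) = 7243273 / 3040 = 2382.66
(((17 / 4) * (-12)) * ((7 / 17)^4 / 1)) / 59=-7203 / 289867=-0.02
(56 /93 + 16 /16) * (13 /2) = 1937 /186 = 10.41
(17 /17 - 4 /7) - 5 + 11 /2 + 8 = 125 /14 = 8.93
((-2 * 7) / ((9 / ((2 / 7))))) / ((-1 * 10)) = 2 / 45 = 0.04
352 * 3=1056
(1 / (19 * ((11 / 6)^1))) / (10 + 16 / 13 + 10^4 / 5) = 39 / 2732257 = 0.00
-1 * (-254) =254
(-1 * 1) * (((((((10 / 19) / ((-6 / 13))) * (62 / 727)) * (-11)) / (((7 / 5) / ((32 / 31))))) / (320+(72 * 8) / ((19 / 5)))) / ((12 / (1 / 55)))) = -0.00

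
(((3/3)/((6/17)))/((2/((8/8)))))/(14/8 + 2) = 17/45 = 0.38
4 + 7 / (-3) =5 / 3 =1.67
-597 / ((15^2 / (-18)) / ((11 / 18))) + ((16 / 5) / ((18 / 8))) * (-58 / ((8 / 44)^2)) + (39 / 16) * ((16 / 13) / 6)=-1109521 / 450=-2465.60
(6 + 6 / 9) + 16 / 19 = 428 / 57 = 7.51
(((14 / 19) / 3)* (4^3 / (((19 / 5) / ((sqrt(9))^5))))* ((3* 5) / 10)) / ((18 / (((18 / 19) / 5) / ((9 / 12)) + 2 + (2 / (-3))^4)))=4223296 / 20577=205.24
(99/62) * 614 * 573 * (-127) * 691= -1528304741073/31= -49300152937.84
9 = 9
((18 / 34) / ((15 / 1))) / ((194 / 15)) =9 / 3298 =0.00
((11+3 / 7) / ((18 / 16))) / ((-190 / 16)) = -1024 / 1197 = -0.86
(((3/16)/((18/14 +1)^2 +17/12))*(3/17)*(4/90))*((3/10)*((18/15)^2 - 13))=-7497/9762500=-0.00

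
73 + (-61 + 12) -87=-63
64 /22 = 32 /11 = 2.91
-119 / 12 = -9.92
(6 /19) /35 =6 /665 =0.01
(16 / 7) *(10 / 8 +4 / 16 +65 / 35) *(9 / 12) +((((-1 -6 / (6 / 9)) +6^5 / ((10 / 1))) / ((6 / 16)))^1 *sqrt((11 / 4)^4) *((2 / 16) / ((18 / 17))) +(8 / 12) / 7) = 194040967 / 105840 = 1833.34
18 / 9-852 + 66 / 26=-11017 / 13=-847.46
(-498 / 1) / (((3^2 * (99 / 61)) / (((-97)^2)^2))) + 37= -896447488417 / 297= -3018341711.84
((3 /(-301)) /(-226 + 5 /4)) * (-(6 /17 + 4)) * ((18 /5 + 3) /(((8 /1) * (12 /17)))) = -1221 /5411980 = -0.00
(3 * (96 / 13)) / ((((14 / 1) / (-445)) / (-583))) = 37358640 / 91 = 410534.51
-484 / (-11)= 44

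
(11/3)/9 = 11/27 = 0.41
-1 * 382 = -382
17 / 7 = 2.43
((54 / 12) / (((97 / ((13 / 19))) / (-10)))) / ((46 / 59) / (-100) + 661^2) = -1725750 / 2375473896461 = -0.00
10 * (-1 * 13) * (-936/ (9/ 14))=189280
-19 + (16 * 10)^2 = 25581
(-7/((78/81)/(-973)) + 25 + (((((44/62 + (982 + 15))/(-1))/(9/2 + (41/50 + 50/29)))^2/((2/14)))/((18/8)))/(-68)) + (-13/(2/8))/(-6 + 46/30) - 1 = 41356143018335022529/6680280289403214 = 6190.78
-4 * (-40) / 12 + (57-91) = -20.67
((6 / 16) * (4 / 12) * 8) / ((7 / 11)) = 1.57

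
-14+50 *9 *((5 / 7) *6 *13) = 25057.43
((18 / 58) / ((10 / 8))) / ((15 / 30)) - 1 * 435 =-63003 / 145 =-434.50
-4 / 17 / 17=-0.01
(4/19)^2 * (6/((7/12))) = 1152/2527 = 0.46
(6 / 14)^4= 81 / 2401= 0.03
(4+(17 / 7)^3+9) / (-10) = -4686 / 1715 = -2.73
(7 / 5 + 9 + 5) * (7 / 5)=539 / 25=21.56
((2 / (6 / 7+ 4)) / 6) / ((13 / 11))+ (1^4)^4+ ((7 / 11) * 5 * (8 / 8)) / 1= 61843 / 14586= 4.24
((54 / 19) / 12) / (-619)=-9 / 23522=-0.00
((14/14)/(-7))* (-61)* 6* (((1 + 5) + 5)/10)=2013/35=57.51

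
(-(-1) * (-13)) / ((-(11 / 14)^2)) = 2548 / 121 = 21.06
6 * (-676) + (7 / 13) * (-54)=-53106 / 13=-4085.08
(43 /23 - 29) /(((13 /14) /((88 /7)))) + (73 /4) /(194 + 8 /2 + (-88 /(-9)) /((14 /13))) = -440744655 /1200232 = -367.22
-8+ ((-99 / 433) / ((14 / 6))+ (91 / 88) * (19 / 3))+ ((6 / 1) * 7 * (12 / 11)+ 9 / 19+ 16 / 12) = 700523189 / 15203496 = 46.08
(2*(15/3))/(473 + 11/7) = 35/1661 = 0.02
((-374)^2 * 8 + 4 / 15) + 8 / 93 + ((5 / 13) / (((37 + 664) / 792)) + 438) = 4743706136002 / 4237545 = 1119446.79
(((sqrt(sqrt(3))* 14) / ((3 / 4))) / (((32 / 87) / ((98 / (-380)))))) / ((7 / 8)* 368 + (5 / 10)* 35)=-1421* 3^(1 / 4) / 36860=-0.05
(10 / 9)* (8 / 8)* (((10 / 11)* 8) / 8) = 100 / 99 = 1.01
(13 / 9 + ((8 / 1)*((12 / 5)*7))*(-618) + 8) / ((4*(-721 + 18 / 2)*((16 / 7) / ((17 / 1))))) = 444731441 / 2050560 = 216.88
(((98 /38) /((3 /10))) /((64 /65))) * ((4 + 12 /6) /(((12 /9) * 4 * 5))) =9555 /4864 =1.96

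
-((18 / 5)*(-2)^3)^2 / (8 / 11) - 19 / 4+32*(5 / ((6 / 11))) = -255569 / 300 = -851.90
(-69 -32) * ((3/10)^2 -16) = 160691/100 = 1606.91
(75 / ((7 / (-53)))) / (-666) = 1325 / 1554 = 0.85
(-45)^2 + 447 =2472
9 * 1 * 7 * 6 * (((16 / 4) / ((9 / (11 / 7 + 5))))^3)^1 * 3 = 12459008 / 441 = 28251.72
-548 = -548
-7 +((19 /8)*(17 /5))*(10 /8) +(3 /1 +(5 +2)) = 419 /32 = 13.09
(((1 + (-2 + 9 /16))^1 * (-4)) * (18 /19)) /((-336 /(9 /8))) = -27 /4864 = -0.01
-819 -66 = -885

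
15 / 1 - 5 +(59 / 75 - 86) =-5641 / 75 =-75.21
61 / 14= 4.36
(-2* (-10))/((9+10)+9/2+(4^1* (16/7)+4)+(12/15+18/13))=18200/35333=0.52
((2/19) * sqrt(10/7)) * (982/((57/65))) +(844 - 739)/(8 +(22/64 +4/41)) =27552/2215 +127660 * sqrt(70)/7581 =153.33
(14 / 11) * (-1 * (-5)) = 70 / 11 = 6.36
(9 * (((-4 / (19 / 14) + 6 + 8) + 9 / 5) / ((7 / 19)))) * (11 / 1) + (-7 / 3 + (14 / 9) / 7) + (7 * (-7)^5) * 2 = -73031624 / 315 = -231846.43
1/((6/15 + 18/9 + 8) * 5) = 1/52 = 0.02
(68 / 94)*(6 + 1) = 238 / 47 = 5.06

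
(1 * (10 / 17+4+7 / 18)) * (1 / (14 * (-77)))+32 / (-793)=-11763515 / 261585324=-0.04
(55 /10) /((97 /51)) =561 /194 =2.89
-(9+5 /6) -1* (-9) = -5 /6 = -0.83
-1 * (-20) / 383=20 / 383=0.05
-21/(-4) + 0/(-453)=21/4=5.25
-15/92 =-0.16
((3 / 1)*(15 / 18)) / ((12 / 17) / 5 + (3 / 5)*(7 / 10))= 2125 / 477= 4.45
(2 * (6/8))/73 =3/146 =0.02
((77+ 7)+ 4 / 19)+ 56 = 2664 / 19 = 140.21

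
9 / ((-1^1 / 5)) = -45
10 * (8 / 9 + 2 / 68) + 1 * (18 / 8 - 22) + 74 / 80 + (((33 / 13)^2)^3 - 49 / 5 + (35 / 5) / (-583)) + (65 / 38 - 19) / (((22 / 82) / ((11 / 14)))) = 197.47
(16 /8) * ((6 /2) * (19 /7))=16.29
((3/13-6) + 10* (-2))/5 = -67/13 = -5.15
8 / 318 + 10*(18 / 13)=28672 / 2067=13.87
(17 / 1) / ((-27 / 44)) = -748 / 27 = -27.70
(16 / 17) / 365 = 16 / 6205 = 0.00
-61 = -61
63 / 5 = 12.60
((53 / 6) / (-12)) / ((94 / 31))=-1643 / 6768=-0.24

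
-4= -4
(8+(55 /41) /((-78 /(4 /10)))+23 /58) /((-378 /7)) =-778075 /5008068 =-0.16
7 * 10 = 70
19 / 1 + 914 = 933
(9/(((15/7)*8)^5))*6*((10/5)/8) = 16807/1843200000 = 0.00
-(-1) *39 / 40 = 39 / 40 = 0.98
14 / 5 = 2.80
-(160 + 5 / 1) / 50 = -3.30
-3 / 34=-0.09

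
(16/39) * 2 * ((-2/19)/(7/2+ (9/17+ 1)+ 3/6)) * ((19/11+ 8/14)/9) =-32096/8045037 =-0.00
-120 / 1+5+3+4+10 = -98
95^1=95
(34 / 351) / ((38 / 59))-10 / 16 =-25321 / 53352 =-0.47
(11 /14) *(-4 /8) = -11 /28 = -0.39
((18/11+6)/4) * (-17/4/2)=-357/88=-4.06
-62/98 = -31/49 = -0.63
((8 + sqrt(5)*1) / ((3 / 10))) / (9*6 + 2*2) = 0.59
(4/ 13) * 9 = 36/ 13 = 2.77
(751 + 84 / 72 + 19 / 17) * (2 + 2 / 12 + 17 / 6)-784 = 304207 / 102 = 2982.42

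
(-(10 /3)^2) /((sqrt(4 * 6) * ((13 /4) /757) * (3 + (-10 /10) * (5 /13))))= -37850 * sqrt(6) /459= -201.99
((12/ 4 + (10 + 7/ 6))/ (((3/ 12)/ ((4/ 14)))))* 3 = 48.57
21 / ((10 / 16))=168 / 5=33.60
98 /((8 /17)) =833 /4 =208.25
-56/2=-28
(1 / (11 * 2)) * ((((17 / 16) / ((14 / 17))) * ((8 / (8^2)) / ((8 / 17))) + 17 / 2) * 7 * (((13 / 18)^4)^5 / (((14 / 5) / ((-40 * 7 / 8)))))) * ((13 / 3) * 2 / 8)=-783003082152805820818643289925 / 13785228743182600757458809913344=-0.06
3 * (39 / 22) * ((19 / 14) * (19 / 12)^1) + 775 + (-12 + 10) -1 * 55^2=-2760385 / 1232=-2240.57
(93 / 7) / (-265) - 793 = -1471108 / 1855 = -793.05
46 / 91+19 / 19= 137 / 91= 1.51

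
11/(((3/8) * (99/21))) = 6.22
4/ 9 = 0.44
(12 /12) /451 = 1 /451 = 0.00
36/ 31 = 1.16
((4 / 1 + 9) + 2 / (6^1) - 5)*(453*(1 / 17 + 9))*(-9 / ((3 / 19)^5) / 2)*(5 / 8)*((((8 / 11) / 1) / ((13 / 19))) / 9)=-6215937027125 / 53703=-115746550.98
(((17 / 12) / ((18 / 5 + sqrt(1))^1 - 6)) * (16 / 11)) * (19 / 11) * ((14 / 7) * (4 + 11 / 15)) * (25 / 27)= -4586600 / 205821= -22.28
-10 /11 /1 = -10 /11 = -0.91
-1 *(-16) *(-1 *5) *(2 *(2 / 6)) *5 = -800 / 3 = -266.67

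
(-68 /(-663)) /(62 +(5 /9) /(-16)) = 0.00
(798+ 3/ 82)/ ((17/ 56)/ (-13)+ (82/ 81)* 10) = 79.01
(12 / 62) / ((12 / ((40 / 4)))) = 5 / 31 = 0.16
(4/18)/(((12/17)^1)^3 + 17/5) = 49130/829449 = 0.06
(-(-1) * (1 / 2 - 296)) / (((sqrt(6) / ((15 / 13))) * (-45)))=197 * sqrt(6) / 156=3.09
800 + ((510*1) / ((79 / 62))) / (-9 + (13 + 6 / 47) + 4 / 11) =889.12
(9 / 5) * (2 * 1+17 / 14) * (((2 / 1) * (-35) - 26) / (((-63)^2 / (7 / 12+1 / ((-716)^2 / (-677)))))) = -895117 / 10990063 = -0.08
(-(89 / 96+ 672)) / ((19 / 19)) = -64601 / 96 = -672.93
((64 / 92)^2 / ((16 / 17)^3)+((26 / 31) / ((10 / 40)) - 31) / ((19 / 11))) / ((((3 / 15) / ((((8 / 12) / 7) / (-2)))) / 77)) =4229300405 / 14955888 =282.78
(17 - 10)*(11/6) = 77/6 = 12.83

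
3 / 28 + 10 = 283 / 28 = 10.11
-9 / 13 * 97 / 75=-291 / 325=-0.90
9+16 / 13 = 133 / 13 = 10.23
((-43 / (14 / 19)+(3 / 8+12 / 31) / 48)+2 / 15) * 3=-24251753 / 138880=-174.62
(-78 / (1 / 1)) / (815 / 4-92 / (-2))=-0.31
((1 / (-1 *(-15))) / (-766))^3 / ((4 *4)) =-1 / 24270575184000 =-0.00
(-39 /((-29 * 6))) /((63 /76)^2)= 37544 /115101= 0.33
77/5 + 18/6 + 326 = 1722/5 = 344.40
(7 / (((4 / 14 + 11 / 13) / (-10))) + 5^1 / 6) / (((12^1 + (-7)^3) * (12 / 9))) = 37705 / 272744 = 0.14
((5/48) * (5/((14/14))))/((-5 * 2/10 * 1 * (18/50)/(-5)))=7.23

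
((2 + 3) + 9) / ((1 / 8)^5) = 458752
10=10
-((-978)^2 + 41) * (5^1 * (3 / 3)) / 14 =-4782625 / 14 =-341616.07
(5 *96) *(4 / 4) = 480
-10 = -10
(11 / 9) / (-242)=-0.01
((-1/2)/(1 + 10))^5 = -1/5153632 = -0.00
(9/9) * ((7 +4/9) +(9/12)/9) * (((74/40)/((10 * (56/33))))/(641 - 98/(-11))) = 1213267/960825600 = 0.00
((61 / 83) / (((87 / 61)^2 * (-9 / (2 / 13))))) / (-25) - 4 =-4.00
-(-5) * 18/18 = 5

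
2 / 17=0.12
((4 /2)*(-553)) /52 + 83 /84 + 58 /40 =-51409 /2730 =-18.83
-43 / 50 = -0.86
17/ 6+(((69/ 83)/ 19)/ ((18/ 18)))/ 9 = 26855/ 9462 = 2.84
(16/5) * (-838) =-2681.60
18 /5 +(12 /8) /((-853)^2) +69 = 528244149 /7276090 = 72.60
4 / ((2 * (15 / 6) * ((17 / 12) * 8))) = 6 / 85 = 0.07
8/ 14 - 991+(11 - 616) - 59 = -11581/ 7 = -1654.43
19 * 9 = 171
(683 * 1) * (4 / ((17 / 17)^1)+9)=8879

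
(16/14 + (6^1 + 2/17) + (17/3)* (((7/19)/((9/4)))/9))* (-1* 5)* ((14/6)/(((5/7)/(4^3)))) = -7697.42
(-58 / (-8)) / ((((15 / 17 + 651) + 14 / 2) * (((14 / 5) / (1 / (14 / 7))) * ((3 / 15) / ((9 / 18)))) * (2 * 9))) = 12325 / 45162432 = 0.00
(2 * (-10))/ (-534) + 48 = 48.04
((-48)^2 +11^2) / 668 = 2425 / 668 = 3.63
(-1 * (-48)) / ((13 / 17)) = 816 / 13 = 62.77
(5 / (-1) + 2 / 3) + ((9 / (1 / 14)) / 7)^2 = 959 / 3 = 319.67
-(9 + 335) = -344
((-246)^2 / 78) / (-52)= -5043 / 338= -14.92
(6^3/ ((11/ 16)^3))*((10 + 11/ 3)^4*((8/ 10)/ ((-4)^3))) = -5787158528/ 19965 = -289865.19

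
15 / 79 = 0.19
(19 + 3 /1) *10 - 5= 215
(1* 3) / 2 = 3 / 2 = 1.50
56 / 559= 0.10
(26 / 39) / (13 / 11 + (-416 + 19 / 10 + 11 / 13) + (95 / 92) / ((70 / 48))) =-460460 / 284124969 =-0.00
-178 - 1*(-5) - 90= -263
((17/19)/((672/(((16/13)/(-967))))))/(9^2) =-0.00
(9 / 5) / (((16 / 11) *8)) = 99 / 640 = 0.15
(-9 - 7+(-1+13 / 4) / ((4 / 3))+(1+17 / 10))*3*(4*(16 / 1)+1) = -36231 / 16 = -2264.44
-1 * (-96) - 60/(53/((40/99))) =167104/1749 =95.54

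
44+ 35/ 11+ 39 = 948/ 11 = 86.18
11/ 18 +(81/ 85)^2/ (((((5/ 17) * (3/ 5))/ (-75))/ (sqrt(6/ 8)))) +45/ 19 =1019/ 342 -6561 * sqrt(3)/ 34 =-331.26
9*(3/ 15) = 9/ 5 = 1.80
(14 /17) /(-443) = -14 /7531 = -0.00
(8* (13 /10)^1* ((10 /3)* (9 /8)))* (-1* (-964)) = 37596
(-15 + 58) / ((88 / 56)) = 301 / 11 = 27.36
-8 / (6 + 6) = -2 / 3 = -0.67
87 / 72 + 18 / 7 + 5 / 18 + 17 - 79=-29203 / 504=-57.94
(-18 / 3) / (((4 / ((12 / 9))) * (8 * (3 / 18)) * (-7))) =3 / 14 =0.21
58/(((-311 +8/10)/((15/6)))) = -0.47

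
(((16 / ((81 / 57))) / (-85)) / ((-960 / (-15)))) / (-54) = 19 / 495720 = 0.00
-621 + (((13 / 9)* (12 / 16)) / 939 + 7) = -614.00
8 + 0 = 8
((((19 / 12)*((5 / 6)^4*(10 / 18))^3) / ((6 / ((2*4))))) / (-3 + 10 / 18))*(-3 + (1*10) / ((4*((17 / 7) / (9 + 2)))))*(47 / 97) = -7712371826171875 / 115137253375524864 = -0.07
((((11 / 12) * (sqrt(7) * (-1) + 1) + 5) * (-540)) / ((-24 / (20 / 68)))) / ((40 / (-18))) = -9585 / 544 + 1485 * sqrt(7) / 544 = -10.40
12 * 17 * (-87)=-17748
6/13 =0.46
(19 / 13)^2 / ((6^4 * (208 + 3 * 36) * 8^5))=361 / 2267925184512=0.00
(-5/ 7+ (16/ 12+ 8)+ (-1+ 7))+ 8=475/ 21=22.62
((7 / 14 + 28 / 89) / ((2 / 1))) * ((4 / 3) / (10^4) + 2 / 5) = 0.16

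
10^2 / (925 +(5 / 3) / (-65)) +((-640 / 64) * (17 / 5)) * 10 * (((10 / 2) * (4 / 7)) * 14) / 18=-122634050 / 162333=-755.45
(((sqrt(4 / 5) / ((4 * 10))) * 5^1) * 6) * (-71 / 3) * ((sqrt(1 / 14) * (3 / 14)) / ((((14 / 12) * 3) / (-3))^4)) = -34506 * sqrt(70) / 588245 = -0.49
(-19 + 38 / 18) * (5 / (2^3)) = -95 / 9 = -10.56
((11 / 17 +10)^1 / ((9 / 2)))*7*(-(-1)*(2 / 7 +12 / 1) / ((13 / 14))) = 435848 / 1989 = 219.13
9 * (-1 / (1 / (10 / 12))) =-15 / 2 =-7.50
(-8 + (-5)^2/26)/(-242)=183/6292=0.03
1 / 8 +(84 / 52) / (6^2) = 53 / 312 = 0.17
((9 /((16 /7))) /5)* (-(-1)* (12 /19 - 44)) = -34.15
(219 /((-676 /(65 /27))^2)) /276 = 1825 /181351872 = 0.00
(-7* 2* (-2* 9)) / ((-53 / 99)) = -470.72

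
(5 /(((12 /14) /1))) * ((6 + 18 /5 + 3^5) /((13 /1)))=2947 /26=113.35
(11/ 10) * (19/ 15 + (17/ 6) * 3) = 3223/ 300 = 10.74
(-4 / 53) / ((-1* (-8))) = -1 / 106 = -0.01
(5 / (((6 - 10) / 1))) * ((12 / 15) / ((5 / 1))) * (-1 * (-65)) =-13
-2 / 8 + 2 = 7 / 4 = 1.75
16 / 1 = 16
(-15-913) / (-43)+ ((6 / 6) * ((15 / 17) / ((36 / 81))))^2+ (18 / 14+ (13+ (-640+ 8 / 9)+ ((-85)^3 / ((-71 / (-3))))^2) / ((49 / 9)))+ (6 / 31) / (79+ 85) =7720227441211367230821 / 62422996023248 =123676015.78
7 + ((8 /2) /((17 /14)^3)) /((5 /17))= 21091 /1445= 14.60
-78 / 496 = -39 / 248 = -0.16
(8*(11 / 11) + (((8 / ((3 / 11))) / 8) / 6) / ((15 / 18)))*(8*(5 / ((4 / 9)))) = 786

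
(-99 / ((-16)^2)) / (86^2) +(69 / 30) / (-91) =-21818869 / 861486080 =-0.03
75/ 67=1.12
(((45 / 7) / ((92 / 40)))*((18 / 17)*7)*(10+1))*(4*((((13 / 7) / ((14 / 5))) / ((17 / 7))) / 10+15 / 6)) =107187300 / 46529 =2303.67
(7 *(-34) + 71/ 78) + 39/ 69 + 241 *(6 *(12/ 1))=30705163/ 1794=17115.48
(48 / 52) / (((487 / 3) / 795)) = 28620 / 6331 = 4.52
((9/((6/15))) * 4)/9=10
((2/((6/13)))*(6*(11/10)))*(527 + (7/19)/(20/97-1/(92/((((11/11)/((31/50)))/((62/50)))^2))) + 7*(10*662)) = 49272692213174716/36758258325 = 1340452.31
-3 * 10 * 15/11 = -450/11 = -40.91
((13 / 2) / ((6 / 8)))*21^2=3822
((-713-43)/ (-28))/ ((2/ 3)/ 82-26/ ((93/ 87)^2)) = -3191481/ 2688557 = -1.19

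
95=95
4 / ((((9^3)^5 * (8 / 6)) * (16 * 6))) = 0.00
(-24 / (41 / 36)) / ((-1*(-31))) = -864 / 1271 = -0.68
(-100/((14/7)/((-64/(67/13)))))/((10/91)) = 378560/67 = 5650.15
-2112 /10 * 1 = -1056 /5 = -211.20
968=968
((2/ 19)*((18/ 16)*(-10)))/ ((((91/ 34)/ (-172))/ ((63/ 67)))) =71.56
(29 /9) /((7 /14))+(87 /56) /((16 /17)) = 65279 /8064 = 8.10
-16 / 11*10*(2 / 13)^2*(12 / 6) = -1280 / 1859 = -0.69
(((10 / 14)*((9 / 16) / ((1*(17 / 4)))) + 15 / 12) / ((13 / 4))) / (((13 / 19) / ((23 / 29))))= 279680 / 583219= 0.48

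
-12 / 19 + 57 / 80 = 123 / 1520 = 0.08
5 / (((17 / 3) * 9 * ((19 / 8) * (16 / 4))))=10 / 969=0.01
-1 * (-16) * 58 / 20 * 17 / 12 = 986 / 15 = 65.73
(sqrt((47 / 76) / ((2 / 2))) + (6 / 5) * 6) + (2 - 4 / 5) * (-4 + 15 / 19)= sqrt(893) / 38 + 318 / 95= 4.13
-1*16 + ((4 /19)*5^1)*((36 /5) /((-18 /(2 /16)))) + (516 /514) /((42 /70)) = -70215 /4883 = -14.38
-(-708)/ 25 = 708/ 25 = 28.32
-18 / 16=-9 / 8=-1.12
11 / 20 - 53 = -1049 / 20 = -52.45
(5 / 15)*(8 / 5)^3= 512 / 375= 1.37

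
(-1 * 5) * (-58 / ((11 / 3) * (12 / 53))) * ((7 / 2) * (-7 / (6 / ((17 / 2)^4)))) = -31451085365 / 4224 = -7445806.19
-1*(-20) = 20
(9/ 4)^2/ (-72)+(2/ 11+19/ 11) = 2589/ 1408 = 1.84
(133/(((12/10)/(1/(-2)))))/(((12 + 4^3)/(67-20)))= -1645/48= -34.27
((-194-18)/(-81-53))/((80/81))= 4293/2680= 1.60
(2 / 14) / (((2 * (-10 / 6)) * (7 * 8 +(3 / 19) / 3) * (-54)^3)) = 19 / 3912980400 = 0.00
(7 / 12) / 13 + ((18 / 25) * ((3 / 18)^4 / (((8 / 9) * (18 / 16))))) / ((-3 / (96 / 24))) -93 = -3262751 / 35100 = -92.96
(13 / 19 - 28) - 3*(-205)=587.68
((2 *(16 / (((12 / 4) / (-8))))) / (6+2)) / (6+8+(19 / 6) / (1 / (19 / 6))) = -384 / 865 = -0.44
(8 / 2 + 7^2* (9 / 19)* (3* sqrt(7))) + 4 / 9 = 40 / 9 + 1323* sqrt(7) / 19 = 188.67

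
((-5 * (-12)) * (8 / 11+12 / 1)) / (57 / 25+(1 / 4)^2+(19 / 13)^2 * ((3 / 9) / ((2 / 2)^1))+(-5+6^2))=1703520000 / 75968849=22.42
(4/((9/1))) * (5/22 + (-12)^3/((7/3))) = -228026/693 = -329.04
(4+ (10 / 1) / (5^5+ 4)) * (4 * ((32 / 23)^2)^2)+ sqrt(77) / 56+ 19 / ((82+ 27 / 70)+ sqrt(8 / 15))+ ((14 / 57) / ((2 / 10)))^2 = -37240 * sqrt(30) / 99767027+ sqrt(77) / 56+ 5841099370712756947474 / 94608987459525429849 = 61.89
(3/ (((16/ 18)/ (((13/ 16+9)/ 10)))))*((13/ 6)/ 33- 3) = -273651/ 28160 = -9.72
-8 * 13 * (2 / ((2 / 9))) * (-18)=16848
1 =1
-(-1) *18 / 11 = 18 / 11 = 1.64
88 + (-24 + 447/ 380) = 24767/ 380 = 65.18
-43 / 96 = -0.45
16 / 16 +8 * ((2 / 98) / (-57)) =2785 / 2793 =1.00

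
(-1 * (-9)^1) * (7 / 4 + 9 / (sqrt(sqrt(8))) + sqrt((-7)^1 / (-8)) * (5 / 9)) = 5 * sqrt(14) / 4 + 63 / 4 + 81 * 2^(1 / 4) / 2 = 68.59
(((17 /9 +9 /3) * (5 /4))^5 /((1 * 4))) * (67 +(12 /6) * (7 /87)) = 2940690603125 /20549052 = 143105.90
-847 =-847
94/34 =47/17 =2.76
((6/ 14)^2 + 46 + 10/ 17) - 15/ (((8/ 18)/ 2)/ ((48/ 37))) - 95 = -4185358/ 30821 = -135.80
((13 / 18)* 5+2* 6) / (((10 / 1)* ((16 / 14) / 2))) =2.73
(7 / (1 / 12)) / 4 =21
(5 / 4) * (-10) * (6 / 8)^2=-225 / 32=-7.03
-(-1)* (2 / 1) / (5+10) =2 / 15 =0.13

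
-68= -68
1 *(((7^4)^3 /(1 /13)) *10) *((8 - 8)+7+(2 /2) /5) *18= 233198006762448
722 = 722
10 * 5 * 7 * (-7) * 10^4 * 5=-122500000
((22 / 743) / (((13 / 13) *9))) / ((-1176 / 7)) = -11 / 561708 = -0.00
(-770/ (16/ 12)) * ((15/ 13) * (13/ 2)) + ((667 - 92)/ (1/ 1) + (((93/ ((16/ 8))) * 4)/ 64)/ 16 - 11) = -3767.07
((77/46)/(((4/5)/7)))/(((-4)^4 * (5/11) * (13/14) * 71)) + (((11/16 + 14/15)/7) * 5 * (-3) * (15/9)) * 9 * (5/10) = -3963588359/152169472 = -26.05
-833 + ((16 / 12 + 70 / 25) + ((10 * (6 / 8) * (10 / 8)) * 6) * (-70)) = -142991 / 30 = -4766.37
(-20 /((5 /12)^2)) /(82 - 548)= 288 /1165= 0.25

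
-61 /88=-0.69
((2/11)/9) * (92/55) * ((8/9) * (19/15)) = 27968/735075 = 0.04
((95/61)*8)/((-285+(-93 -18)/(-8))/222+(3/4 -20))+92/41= 49565108/30309619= 1.64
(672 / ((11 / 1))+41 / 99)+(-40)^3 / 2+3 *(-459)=-33315.49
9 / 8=1.12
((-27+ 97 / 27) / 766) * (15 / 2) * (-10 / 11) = 7900 / 37917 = 0.21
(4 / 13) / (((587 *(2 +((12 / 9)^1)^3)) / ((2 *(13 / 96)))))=9 / 277064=0.00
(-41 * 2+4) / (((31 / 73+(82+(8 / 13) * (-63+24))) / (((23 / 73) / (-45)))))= 598 / 63975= 0.01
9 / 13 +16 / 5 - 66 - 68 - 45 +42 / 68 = -174.49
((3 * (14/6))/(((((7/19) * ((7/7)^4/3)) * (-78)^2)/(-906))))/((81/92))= -131974/13689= -9.64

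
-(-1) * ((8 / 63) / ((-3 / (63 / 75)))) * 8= -64 / 225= -0.28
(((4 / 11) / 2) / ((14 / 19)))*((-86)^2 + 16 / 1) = 140828 / 77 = 1828.94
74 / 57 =1.30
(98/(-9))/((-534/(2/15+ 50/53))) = 41944/1910385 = 0.02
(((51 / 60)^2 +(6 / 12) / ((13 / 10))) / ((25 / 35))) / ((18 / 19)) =255227 / 156000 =1.64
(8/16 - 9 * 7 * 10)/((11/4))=-2518/11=-228.91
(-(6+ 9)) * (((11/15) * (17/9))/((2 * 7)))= -187/126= -1.48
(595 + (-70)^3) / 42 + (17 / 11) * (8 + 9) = -178777 / 22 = -8126.23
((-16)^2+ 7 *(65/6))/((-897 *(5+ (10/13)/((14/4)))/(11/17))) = -0.05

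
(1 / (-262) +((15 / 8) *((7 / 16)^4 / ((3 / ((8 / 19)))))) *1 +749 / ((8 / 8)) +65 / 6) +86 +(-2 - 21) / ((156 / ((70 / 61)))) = 328170982795717 / 388060348416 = 845.67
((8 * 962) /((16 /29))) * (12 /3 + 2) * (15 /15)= 83694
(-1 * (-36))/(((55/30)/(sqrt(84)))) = 432 * sqrt(21)/11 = 179.97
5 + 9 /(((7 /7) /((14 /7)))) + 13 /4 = 26.25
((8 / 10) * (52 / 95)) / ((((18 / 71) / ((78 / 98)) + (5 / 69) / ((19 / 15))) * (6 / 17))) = 37532872 / 11366475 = 3.30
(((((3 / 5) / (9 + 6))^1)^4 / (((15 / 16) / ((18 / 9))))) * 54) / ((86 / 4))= 1152 / 83984375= 0.00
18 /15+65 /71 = 751 /355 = 2.12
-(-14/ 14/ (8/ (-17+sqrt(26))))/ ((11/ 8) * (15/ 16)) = -272/ 165+16 * sqrt(26)/ 165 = -1.15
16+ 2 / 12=16.17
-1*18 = -18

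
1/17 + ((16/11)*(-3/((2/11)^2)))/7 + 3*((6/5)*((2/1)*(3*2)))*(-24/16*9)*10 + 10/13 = -5850.03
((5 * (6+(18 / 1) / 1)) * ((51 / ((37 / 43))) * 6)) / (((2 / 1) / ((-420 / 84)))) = -3947400 / 37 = -106686.49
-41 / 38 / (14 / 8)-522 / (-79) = 62948 / 10507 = 5.99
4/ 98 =2/ 49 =0.04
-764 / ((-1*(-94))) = -382 / 47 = -8.13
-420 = -420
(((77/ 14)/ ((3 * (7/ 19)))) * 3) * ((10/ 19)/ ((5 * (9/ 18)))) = 22/ 7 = 3.14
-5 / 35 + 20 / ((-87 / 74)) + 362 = 344.85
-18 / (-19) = 18 / 19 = 0.95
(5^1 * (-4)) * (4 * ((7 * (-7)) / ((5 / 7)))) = 5488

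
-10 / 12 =-0.83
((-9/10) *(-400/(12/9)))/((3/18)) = 1620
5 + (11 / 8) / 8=331 / 64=5.17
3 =3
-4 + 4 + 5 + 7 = 12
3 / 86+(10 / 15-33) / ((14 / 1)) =-2054 / 903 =-2.27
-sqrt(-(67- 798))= -sqrt(731)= -27.04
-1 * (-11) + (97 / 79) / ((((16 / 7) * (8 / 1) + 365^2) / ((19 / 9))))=7294683064 / 663151833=11.00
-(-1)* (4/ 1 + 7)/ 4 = 11/ 4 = 2.75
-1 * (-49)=49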